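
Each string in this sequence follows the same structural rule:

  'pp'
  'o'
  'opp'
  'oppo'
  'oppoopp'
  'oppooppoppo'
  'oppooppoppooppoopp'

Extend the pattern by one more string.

This is a Fibonacci-style word recurrence s(k) = s(k−1)·s(k−2): e.g. o·pp = opp.
The next term joins oppooppoppooppoopp and oppooppoppo.

oppooppoppooppooppoppooppoppo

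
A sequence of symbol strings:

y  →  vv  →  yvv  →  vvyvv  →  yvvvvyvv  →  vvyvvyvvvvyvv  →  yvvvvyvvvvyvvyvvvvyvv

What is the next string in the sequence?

From term 3 onward, concatenate the second-to-last term with the last: y·vv = yvv, vv·yvv = vvyvv, …
Continuing: vvyvvyvvvvyvv · yvvvvyvvvvyvvyvvvvyvv gives term 8.

vvyvvyvvvvyvvyvvvvyvvvvyvvyvvvvyvv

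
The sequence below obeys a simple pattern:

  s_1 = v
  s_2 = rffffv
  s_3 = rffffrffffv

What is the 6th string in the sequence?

rffffrffffrffffrffffrffffv

Every step adds rffff at the front: s(k+1) = rffff·s(k).
From rffffrffffv, 3 further steps: rffffrffffv → rffffrffffrffffv → rffffrffffrffffrffffv → (answer).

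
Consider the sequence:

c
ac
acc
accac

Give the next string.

From term 3 onward, concatenate the last term with the second-to-last: ac·c = acc, acc·ac = accac, …
So term 5 is accac·acc.

accacacc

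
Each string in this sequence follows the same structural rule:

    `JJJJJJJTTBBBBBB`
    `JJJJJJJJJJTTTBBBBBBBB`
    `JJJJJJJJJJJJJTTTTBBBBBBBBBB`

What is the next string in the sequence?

JJJJJJJJJJJJJJJJTTTTTBBBBBBBBBBBB

Reading off run lengths: J runs 7, 10, 13; T runs 2, 3, 4; B runs 6, 8, 10 — each is linear in n, where the shown terms are n = 2, 3, 4.
At n = 5 the blocks have lengths 16, 5, 12.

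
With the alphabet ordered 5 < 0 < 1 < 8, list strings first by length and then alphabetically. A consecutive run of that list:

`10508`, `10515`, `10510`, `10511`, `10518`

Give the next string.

10585

Treat 10518 as a base-4 numeral over the given alphabet and add one, carrying through any trailing 8's.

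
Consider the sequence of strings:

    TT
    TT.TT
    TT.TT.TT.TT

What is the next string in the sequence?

TT.TT.TT.TT.TT.TT.TT.TT

Every step duplicates the string with '.' between the halves.
So the next term is two copies of TT.TT.TT.TT with '.' between the halves.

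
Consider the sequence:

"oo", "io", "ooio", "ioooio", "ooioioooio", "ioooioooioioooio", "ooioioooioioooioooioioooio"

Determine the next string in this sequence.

This is a Fibonacci-style word recurrence s(k) = s(k−2)·s(k−1): e.g. oo·io = ooio.
The next term joins ioooioooioioooio and ooioioooioioooioooioioooio.

ioooioooioioooioooioioooioioooioooioioooio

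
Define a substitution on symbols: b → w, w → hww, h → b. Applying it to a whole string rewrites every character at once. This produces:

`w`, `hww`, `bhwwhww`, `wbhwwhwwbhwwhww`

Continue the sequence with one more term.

hwwwbhwwhwwbhwwhwwwbhwwhwwbhwwhww

Applying the rule to each of the 15 symbols of wbhwwhwwbhwwhww gives the pieces hww w b hww hww b hww hww w b hww hww b hww hww, which concatenate to the answer.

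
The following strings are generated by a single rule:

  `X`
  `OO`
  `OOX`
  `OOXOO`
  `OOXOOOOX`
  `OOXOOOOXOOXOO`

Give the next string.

This is a Fibonacci-style word recurrence s(k) = s(k−1)·s(k−2): e.g. OO·X = OOX.
So term 7 is OOXOOOOXOOXOO·OOXOOOOX.

OOXOOOOXOOXOOOOXOOOOX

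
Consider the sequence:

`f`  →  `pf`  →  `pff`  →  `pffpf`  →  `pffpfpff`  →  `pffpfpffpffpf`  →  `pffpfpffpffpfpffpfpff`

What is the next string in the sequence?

This is a Fibonacci-style word recurrence s(k) = s(k−1)·s(k−2): e.g. pf·f = pff.
The next term joins pffpfpffpffpfpffpfpff and pffpfpffpffpf.

pffpfpffpffpfpffpfpffpffpfpffpffpf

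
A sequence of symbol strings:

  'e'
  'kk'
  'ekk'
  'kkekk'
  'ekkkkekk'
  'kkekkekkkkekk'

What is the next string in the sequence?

From term 3 onward, concatenate the second-to-last term with the last: e·kk = ekk, kk·ekk = kkekk, …
Continuing: ekkkkekk · kkekkekkkkekk gives term 7.

ekkkkekkkkekkekkkkekk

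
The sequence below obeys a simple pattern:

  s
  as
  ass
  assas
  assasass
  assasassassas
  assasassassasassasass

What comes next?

From term 3 onward, concatenate the last term with the second-to-last: as·s = ass, ass·as = assas, …
So term 8 is assasassassasassasass·assasassassas.

assasassassasassasassassasassassas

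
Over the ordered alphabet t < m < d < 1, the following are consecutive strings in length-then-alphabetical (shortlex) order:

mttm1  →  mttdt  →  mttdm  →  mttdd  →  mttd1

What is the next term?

mtt1t

Find the rightmost character of mttd1 below 1, bump it to the next letter, and reset everything to its right to t.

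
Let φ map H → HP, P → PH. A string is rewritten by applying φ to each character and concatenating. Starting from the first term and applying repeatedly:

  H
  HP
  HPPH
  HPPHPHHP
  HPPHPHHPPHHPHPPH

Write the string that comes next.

HPPHPHHPPHHPHPPHPHHPHPPHHPPHPHHP

Replace each of the 16 characters of HPPHPHHPPHHPHPPH in place — HP PH PH HP PH HP HP PH PH HP HP PH HP PH PH HP — and concatenate.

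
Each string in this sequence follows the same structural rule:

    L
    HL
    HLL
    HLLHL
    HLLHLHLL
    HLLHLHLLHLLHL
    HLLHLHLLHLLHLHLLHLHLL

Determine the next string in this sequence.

This is a Fibonacci-style word recurrence s(k) = s(k−1)·s(k−2): e.g. HL·L = HLL.
Continuing: HLLHLHLLHLLHLHLLHLHLL · HLLHLHLLHLLHL gives term 8.

HLLHLHLLHLLHLHLLHLHLLHLLHLHLLHLLHL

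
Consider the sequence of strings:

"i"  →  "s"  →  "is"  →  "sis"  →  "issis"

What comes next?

sisissis

This is a Fibonacci-style word recurrence s(k) = s(k−2)·s(k−1): e.g. i·s = is.
So term 6 is sis·issis.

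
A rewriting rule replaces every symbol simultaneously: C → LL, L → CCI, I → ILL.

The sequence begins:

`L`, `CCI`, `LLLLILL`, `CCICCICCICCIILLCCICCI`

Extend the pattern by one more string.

LLLLILLLLLLILLLLLLILLLLLLILLILLCCICCILLLLILLLLLLILL

φ(CCICCICCICCIILLCCICCI) expands symbol-by-symbol to LL LL ILL LL LL ILL LL LL ILL LL LL ILL ILL CCI CCI LL LL ILL LL LL ILL; joining the 21 pieces gives the next term.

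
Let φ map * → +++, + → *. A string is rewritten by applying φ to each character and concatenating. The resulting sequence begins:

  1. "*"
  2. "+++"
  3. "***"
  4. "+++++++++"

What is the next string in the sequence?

Expanding +++++++++: +→*, +→*, +→*, +→*, +→*, +→*, +→*, +→*, +→*. Concatenated: * * * * * * * * *.

*********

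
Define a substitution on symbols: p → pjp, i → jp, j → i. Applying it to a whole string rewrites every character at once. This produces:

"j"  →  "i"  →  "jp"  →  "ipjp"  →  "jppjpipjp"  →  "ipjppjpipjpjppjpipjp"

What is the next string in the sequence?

jppjpipjppjpipjpjppjpipjpipjppjpipjpjppjpipjp

Replace each of the 20 characters of ipjppjpipjpjppjpipjp in place — jp pjp i pjp pjp i pjp jp pjp i pjp i pjp pjp i pjp jp pjp i pjp — and concatenate.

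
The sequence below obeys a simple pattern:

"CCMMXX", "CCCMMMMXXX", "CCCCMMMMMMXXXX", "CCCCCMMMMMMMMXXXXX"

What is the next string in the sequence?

CCCCCCMMMMMMMMMMXXXXXX

Each string has the form C^{n+1} M^{2n} X^{n+1} (n = 1, 2, …).
For the next term, n = 5, so the run lengths are 6, 10, 6.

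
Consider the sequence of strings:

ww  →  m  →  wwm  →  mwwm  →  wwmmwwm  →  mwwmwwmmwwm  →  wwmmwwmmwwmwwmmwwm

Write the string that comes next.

This is a Fibonacci-style word recurrence s(k) = s(k−2)·s(k−1): e.g. ww·m = wwm.
So term 8 is mwwmwwmmwwm·wwmmwwmmwwmwwmmwwm.

mwwmwwmmwwmwwmmwwmmwwmwwmmwwm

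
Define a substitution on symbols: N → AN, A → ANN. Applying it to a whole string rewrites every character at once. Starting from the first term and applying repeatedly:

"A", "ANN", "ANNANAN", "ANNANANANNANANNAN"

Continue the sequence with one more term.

ANNANANANNANANNANANNANANANNANANNANANANNAN

Applying the rule to each of the 17 symbols of ANNANANANNANANNAN gives the pieces ANN AN AN ANN AN ANN AN ANN AN AN ANN AN ANN AN AN ANN AN, which concatenate to the answer.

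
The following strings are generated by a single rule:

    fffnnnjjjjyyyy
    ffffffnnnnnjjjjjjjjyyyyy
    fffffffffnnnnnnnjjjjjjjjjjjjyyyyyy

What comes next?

The n-th term is 3n f's then 2n+1 n's then 4n j's then n+3 y's (n = 1, 2, …).
For the next term, n = 4, so the run lengths are 12, 9, 16, 7.

ffffffffffffnnnnnnnnnjjjjjjjjjjjjjjjjyyyyyyy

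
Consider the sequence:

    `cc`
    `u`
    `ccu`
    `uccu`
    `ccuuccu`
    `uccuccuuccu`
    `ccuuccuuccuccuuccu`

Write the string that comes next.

uccuccuuccuccuuccuuccuccuuccu

This is a Fibonacci-style word recurrence s(k) = s(k−2)·s(k−1): e.g. cc·u = ccu.
Continuing: uccuccuuccu · ccuuccuuccuccuuccu gives term 8.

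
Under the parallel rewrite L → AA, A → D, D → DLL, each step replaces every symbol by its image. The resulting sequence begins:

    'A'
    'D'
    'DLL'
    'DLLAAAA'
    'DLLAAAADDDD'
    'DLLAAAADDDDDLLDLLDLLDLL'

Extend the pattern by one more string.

DLLAAAADDDDDLLDLLDLLDLLDLLAAAADLLAAAADLLAAAADLLAAAA

φ(DLLAAAADDDDDLLDLLDLLDLL) expands symbol-by-symbol to DLL AA AA D D D D DLL DLL DLL DLL DLL AA AA DLL AA AA DLL AA AA DLL AA AA; joining the 23 pieces gives the next term.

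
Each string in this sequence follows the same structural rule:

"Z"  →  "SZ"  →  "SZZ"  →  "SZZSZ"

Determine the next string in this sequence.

SZZSZSZZ

This is a Fibonacci-style word recurrence s(k) = s(k−1)·s(k−2): e.g. SZ·Z = SZZ.
The next term joins SZZSZ and SZZ.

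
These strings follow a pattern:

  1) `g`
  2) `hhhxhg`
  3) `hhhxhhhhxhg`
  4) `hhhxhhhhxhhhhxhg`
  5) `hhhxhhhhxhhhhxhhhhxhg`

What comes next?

hhhxhhhhxhhhhxhhhhxhhhhxhg

Every step adds hhhxh at the front: s(k+1) = hhhxh·s(k).
One more step from hhhxhhhhxhhhhxhhhhxhg gives the answer.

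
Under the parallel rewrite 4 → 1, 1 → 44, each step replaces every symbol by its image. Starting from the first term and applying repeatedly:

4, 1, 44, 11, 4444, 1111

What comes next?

44444444

Expanding 1111: 1→44, 1→44, 1→44, 1→44. Concatenated: 44 44 44 44.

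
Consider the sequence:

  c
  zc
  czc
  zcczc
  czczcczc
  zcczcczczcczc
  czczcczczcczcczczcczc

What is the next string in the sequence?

From term 3 onward, concatenate the second-to-last term with the last: c·zc = czc, zc·czc = zcczc, …
The next term joins zcczcczczcczc and czczcczczcczcczczcczc.

zcczcczczcczcczczcczczcczcczczcczc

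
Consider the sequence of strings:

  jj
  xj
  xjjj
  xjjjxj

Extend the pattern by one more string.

Each term (from the third on) is the previous term followed by the one before it: term 3 = xj·jj = xjjj.
So term 5 is xjjjxj·xjjj.

xjjjxjxjjj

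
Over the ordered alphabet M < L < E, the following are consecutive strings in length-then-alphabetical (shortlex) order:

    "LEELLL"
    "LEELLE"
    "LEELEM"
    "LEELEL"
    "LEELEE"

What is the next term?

Treat LEELEE as a base-3 numeral over the given alphabet and add one, carrying through any trailing E's.

LEEEMM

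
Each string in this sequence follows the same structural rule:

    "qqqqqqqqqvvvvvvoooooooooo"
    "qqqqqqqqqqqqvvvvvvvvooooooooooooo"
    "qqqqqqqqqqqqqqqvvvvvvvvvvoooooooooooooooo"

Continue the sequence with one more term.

The n-th term is 3n q's then 2n v's then 3n+1 o's, where the shown terms are n = 3, 4, 5.
At n = 6 the blocks have lengths 18, 12, 19.

qqqqqqqqqqqqqqqqqqvvvvvvvvvvvvooooooooooooooooooo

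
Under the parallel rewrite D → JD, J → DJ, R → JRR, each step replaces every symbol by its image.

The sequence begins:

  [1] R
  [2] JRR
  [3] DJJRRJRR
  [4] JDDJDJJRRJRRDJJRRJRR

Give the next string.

Replace each of the 20 characters of JDDJDJJRRJRRDJJRRJRR in place — DJ JD JD DJ JD DJ DJ JRR JRR DJ JRR JRR JD DJ DJ JRR JRR DJ JRR JRR — and concatenate.

DJJDJDDJJDDJDJJRRJRRDJJRRJRRJDDJDJJRRJRRDJJRRJRR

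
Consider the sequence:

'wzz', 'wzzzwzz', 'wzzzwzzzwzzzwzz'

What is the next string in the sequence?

Each string is two copies of the previous one joined by 'z'.
Doubling wzzzwzzzwzzzwzz with 'z' between the halves:

wzzzwzzzwzzzwzzzwzzzwzzzwzzzwzz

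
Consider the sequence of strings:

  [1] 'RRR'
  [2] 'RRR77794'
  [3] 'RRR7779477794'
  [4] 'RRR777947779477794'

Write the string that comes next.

Each term is the previous one with 77794 appended.
One more step from RRR777947779477794 gives the answer.

RRR77794777947779477794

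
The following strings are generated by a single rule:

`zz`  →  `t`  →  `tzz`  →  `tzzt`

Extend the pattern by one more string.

This is a Fibonacci-style word recurrence s(k) = s(k−1)·s(k−2): e.g. t·zz = tzz.
The next term joins tzzt and tzz.

tzzttzz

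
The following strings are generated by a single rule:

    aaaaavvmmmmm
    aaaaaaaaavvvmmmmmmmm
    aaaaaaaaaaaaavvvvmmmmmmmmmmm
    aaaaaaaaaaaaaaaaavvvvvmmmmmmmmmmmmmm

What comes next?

Each string has the form a^{4n+1} v^{n+1} m^{3n+2} (n = 1, 2, …).
At n = 5 the blocks have lengths 21, 6, 17.

aaaaaaaaaaaaaaaaaaaaavvvvvvmmmmmmmmmmmmmmmmm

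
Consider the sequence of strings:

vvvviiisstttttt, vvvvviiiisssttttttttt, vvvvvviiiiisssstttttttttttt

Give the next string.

Reading off run lengths: v runs 4, 5, 6; i runs 3, 4, 5; s runs 2, 3, 4; t runs 6, 9, 12 — each is linear in n (n = 1, 2, …).
Setting n = 4 gives 7, 6, 5, 15 characters in each block.

vvvvvvviiiiiisssssttttttttttttttt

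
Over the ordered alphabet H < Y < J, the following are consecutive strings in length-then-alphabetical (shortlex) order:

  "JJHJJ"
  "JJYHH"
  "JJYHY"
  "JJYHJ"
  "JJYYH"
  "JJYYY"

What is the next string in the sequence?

Find the rightmost character of JJYYY below J, bump it to the next letter, and reset everything to its right to H.

JJYYJ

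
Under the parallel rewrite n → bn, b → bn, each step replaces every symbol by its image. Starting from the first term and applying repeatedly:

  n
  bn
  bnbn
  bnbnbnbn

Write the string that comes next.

bnbnbnbnbnbnbnbn

Apply φ to bnbnbnbn symbol by symbol: b→bn, n→bn, b→bn, n→bn, b→bn, n→bn, b→bn, n→bn; joined: bn bn bn bn bn bn bn bn.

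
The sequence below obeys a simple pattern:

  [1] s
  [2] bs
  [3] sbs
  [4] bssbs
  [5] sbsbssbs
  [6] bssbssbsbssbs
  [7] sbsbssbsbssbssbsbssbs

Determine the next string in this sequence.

Each term (from the third on) is the two preceding terms concatenated in order: term 3 = s·bs = sbs.
Continuing: bssbssbsbssbs · sbsbssbsbssbssbsbssbs gives term 8.

bssbssbsbssbssbsbssbsbssbssbsbssbs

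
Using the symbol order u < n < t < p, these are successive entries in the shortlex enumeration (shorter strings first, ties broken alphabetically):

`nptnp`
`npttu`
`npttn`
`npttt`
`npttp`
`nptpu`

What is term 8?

nptpt

Stepping forward 2 times from nptpu: nptpu → nptpn, then the target.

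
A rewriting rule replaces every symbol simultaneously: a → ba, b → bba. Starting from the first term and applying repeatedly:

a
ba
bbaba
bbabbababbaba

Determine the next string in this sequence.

Replace each of the 13 characters of bbabbababbaba in place — bba bba ba bba bba ba bba ba bba bba ba bba ba — and concatenate.

bbabbababbabbababbababbabbababbaba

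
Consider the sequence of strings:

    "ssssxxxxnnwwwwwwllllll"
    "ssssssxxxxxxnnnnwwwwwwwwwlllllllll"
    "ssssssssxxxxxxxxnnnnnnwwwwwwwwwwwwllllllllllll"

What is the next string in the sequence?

ssssssssssxxxxxxxxxxnnnnnnnnwwwwwwwwwwwwwwwlllllllllllllll

Each string has the form s^{2n+2} x^{2n+2} n^{2n} w^{3n+3} l^{3n+3} (n = 1, 2, …).
At n = 4 the blocks have lengths 10, 10, 8, 15, 15.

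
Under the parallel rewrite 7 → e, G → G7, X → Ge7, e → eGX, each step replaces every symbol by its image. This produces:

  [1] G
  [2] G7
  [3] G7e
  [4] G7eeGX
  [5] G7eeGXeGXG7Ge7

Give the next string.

Replace each of the 14 characters of G7eeGXeGXG7Ge7 in place — G7 e eGX eGX G7 Ge7 eGX G7 Ge7 G7 e G7 eGX e — and concatenate.

G7eeGXeGXG7Ge7eGXG7Ge7G7eG7eGXe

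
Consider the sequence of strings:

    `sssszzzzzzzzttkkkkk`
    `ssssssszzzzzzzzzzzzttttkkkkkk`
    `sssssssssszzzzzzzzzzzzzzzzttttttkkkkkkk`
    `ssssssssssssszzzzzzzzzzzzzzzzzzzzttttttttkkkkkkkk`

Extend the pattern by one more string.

sssssssssssssssszzzzzzzzzzzzzzzzzzzzzzzzttttttttttkkkkkkkkk

Reading off run lengths: s runs 4, 7, 10, 13; z runs 8, 12, 16, 20; t runs 2, 4, 6, 8; k runs 5, 6, 7, 8 — each is linear in n, where the shown terms are n = 2, 3, 4, 5.
At n = 6 the blocks have lengths 16, 24, 10, 9.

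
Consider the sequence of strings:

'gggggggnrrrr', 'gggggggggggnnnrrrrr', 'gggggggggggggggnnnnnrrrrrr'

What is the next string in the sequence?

Each string has the form g^{4n+3} n^{2n-1} r^{n+3} (n = 1, 2, …).
Setting n = 4 gives 19, 7, 7 characters in each block.

gggggggggggggggggggnnnnnnnrrrrrrr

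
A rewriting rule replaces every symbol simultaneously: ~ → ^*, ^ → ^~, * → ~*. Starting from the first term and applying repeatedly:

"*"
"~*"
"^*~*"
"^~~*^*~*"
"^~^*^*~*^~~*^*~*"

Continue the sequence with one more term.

Applying the rule to each of the 16 symbols of ^~^*^*~*^~~*^*~* gives the pieces ^~ ^* ^~ ~* ^~ ~* ^* ~* ^~ ^* ^* ~* ^~ ~* ^* ~*, which concatenate to the answer.

^~^*^~~*^~~*^*~*^~^*^*~*^~~*^*~*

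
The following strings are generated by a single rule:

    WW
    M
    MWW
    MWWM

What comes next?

MWWMMWW

Each term (from the third on) is the previous term followed by the one before it: term 3 = M·WW = MWW.
The next term joins MWWM and MWW.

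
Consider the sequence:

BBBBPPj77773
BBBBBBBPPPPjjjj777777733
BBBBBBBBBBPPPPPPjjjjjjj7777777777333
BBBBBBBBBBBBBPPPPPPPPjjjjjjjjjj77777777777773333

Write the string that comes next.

Each string has the form B^{3n+1} P^{2n} j^{3n-2} 7^{3n+1} 3^{n} (n = 1, 2, …).
For the next term, n = 5, so the run lengths are 16, 10, 13, 16, 5.

BBBBBBBBBBBBBBBBPPPPPPPPPPjjjjjjjjjjjjj777777777777777733333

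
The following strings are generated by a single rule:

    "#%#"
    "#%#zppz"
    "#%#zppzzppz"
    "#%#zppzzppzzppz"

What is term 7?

#%#zppzzppzzppzzppzzppzzppz

Every step adds zppz to the end: s(k+1) = s(k)·zppz.
From #%#zppzzppzzppz, 3 further steps: #%#zppzzppzzppz → #%#zppzzppzzppzzppz → #%#zppzzppzzppzzppzzppz → (answer).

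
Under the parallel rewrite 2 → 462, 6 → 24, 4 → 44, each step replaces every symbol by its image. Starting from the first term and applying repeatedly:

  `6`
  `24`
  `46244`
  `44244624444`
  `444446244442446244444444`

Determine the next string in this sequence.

Replace each of the 24 characters of 444446244442446244444444 in place — 44 44 44 44 44 24 462 44 44 44 44 462 44 44 24 462 44 44 44 44 44 44 44 44 — and concatenate.

444444444424462444444444624444244624444444444444444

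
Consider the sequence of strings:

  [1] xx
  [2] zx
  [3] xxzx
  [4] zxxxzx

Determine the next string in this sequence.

This is a Fibonacci-style word recurrence s(k) = s(k−2)·s(k−1): e.g. xx·zx = xxzx.
The next term joins xxzx and zxxxzx.

xxzxzxxxzx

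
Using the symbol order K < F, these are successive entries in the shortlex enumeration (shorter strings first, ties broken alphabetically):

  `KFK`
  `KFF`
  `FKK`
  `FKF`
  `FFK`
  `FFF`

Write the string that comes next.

After FFF the length-3 strings are exhausted; the first length-4 string is 4 copies of K.

KKKK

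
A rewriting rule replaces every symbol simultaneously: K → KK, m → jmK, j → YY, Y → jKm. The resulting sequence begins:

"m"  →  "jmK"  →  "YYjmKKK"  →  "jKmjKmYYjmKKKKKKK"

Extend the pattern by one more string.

YYKKjmKYYKKjmKjKmjKmYYjmKKKKKKKKKKKKKKK

φ(jKmjKmYYjmKKKKKKK) expands symbol-by-symbol to YY KK jmK YY KK jmK jKm jKm YY jmK KK KK KK KK KK KK KK; joining the 17 pieces gives the next term.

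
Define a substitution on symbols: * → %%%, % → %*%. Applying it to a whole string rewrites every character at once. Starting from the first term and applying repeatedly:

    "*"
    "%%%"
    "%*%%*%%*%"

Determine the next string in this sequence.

Expanding %*%%*%%*%: %→%*%, *→%%%, %→%*%, %→%*%, *→%%%, %→%*%, %→%*%, *→%%%, %→%*%. Concatenated: %*% %%% %*% %*% %%% %*% %*% %%% %*%.

%*%%%%%*%%*%%%%%*%%*%%%%%*%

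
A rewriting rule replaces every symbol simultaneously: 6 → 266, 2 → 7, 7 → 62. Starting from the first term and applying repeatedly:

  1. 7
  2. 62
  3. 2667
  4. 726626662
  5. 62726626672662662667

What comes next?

Rewriting the 20 symbols of 62726626672662662667 one by one yields 266 7 62 7 266 266 7 266 266 62 7 266 266 7 266 266 7 266 266 62; concatenated:

266762726626672662666272662667266266726626662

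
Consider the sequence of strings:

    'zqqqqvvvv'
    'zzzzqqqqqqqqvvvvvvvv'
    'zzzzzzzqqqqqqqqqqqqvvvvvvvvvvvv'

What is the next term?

The n-th term is 3n-2 z's then 4n q's then 4n v's (n = 1, 2, …).
For the next term, n = 4, so the run lengths are 10, 16, 16.

zzzzzzzzzzqqqqqqqqqqqqqqqqvvvvvvvvvvvvvvvv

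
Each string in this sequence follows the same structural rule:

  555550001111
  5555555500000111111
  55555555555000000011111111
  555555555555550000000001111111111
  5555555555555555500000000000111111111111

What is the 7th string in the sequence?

555555555555555555555550000000000000001111111111111111

Term n consists of 3n-1 5's, followed by 2n-1 0's, followed by 2n 1's, where the shown terms are n = 2, 3, 4, 5, 6.
For term 7, n = 8, so the run lengths are 23, 15, 16.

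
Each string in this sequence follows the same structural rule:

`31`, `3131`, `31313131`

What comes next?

Every step duplicates the string.
One more doubling of 31313131 gives the answer.

3131313131313131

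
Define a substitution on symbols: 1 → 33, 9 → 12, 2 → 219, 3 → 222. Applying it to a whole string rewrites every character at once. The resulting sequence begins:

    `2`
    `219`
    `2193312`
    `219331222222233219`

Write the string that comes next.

Rewriting the 18 symbols of 219331222222233219 one by one yields 219 33 12 222 222 33 219 219 219 219 219 219 219 222 222 219 33 12; concatenated:

2193312222222332192192192192192192192222222193312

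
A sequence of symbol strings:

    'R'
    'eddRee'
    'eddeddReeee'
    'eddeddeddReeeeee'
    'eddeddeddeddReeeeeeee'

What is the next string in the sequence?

Every step adds edd to the front and ee to the end of the previous string.
Applying this once more to eddeddeddeddReeeeeeee:

eddeddeddeddeddReeeeeeeeee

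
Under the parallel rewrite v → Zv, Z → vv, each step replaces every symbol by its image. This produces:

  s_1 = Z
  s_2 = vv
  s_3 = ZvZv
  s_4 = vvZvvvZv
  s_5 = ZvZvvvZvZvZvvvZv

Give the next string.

Replace each of the 16 characters of ZvZvvvZvZvZvvvZv in place — vv Zv vv Zv Zv Zv vv Zv vv Zv vv Zv Zv Zv vv Zv — and concatenate.

vvZvvvZvZvZvvvZvvvZvvvZvZvZvvvZv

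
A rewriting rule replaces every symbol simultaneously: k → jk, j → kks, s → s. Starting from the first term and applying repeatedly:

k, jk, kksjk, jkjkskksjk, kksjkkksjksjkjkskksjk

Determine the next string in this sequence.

Rewriting the 21 symbols of kksjkkksjksjkjkskksjk one by one yields jk jk s kks jk jk jk s kks jk s kks jk kks jk s jk jk s kks jk; concatenated:

jkjkskksjkjkjkskksjkskksjkkksjksjkjkskksjk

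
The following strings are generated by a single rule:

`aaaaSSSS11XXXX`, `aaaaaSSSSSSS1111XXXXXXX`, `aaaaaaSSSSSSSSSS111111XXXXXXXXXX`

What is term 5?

aaaaaaaaSSSSSSSSSSSSSSSS1111111111XXXXXXXXXXXXXXXX

Reading off run lengths: a runs 4, 5, 6; S runs 4, 7, 10; 1 runs 2, 4, 6; X runs 4, 7, 10 — each is linear in n (n = 1, 2, …).
Setting n = 5 gives 8, 16, 10, 16 characters in each block.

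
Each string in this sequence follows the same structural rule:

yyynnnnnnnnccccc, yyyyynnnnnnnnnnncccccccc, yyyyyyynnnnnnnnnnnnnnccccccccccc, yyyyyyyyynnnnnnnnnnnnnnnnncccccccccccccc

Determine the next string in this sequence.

The n-th term is 2n-1 y's then 3n+2 n's then 3n-1 c's, where the shown terms are n = 2, 3, 4, 5.
At n = 6 the blocks have lengths 11, 20, 17.

yyyyyyyyyyynnnnnnnnnnnnnnnnnnnnccccccccccccccccc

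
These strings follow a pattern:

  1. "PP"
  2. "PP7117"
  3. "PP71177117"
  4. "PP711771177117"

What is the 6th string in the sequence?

PP71177117711771177117

Every step adds 7117 to the end: s(k+1) = s(k)·7117.
From PP711771177117, 2 further steps: PP711771177117 → PP7117711771177117 → (answer).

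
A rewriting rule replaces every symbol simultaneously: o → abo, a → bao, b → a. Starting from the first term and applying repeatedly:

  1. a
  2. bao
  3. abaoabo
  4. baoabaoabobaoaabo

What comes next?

Replace each of the 17 characters of baoabaoabobaoaabo in place — a bao abo bao a bao abo bao a abo a bao abo bao bao a abo — and concatenate.

abaoabobaoabaoabobaoaaboabaoabobaobaoaabo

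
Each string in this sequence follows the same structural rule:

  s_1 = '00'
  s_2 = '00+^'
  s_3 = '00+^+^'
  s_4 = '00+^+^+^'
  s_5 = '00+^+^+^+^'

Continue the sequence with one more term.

00+^+^+^+^+^

The strings grow by a fixed suffix +^ each time.
One more step from 00+^+^+^+^ gives the answer.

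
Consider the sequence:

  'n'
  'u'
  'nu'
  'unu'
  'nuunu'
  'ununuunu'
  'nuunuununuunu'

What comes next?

From term 3 onward, concatenate the second-to-last term with the last: n·u = nu, u·nu = unu, …
Continuing: ununuunu · nuunuununuunu gives term 8.

ununuununuunuununuunu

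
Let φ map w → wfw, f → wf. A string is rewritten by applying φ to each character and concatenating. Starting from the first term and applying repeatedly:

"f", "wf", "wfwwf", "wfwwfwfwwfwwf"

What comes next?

Applying the rule to each of the 13 symbols of wfwwfwfwwfwwf gives the pieces wfw wf wfw wfw wf wfw wf wfw wfw wf wfw wfw wf, which concatenate to the answer.

wfwwfwfwwfwwfwfwwfwfwwfwwfwfwwfwwf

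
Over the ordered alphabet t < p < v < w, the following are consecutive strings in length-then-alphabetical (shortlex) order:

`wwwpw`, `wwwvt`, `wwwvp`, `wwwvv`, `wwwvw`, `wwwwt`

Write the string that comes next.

Find the rightmost character of wwwwt below w, bump it to the next letter, and reset everything to its right to t.

wwwwp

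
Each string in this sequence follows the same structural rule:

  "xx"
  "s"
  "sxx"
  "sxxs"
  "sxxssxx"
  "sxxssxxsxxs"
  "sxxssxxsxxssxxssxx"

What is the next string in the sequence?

From term 3 onward, concatenate the last term with the second-to-last: s·xx = sxx, sxx·s = sxxs, …
The next term joins sxxssxxsxxssxxssxx and sxxssxxsxxs.

sxxssxxsxxssxxssxxsxxssxxsxxs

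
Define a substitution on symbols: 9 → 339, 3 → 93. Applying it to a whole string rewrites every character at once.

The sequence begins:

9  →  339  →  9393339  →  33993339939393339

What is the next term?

Applying the rule to each of the 17 symbols of 33993339939393339 gives the pieces 93 93 339 339 93 93 93 339 339 93 339 93 339 93 93 93 339, which concatenate to the answer.

93933393399393933393399333993339939393339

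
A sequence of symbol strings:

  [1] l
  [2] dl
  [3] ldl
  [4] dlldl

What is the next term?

From term 3 onward, concatenate the second-to-last term with the last: l·dl = ldl, dl·ldl = dlldl, …
The next term joins ldl and dlldl.

ldldlldl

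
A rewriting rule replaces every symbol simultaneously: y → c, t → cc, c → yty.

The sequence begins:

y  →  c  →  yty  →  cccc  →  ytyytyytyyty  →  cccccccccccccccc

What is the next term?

ytyytyytyytyytyytyytyytyytyytyytyytyytyytyytyyty

Applying the rule to each of the 16 symbols of cccccccccccccccc gives the pieces yty yty yty yty yty yty yty yty yty yty yty yty yty yty yty yty, which concatenate to the answer.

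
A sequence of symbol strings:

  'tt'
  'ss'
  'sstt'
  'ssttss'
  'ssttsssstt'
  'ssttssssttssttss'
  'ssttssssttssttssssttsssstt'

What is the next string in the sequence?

From term 3 onward, concatenate the last term with the second-to-last: ss·tt = sstt, sstt·ss = ssttss, …
The next term joins ssttssssttssttssssttsssstt and ssttssssttssttss.

ssttssssttssttssssttssssttssttssssttssttss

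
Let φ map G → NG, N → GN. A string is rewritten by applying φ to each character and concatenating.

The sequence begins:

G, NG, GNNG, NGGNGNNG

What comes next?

GNNGNGGNNGGNGNNG

Apply φ to NGGNGNNG symbol by symbol: N→GN, G→NG, G→NG, N→GN, G→NG, N→GN, N→GN, G→NG; joined: GN NG NG GN NG GN GN NG.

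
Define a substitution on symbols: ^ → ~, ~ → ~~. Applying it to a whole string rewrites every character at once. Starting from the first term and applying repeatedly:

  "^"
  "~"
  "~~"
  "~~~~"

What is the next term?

Apply φ to ~~~~ symbol by symbol: ~→~~, ~→~~, ~→~~, ~→~~; joined: ~~ ~~ ~~ ~~.

~~~~~~~~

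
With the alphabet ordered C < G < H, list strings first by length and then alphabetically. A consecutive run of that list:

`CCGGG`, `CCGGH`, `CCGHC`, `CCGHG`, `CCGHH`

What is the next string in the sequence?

The successor of CCGHH increments the rightmost position that isn't already H and resets every position after it to C.

CCHCC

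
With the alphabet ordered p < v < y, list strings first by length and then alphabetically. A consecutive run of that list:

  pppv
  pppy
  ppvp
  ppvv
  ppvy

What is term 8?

Stepping forward 3 times from ppvy: ppvy → ppyp → ppyv, then the target.

ppyy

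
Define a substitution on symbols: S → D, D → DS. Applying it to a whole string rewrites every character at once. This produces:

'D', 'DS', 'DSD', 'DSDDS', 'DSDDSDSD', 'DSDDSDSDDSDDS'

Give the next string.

DSDDSDSDDSDDSDSDDSDSD

φ(DSDDSDSDDSDDS) expands symbol-by-symbol to DS D DS DS D DS D DS DS D DS DS D; joining the 13 pieces gives the next term.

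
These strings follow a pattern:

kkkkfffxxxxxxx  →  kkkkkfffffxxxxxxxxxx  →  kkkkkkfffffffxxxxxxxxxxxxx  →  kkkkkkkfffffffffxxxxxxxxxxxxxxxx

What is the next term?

kkkkkkkkfffffffffffxxxxxxxxxxxxxxxxxxx

The n-th term is n+2 k's then 2n-1 f's then 3n+1 x's, where the shown terms are n = 2, 3, 4, 5.
At n = 6 the blocks have lengths 8, 11, 19.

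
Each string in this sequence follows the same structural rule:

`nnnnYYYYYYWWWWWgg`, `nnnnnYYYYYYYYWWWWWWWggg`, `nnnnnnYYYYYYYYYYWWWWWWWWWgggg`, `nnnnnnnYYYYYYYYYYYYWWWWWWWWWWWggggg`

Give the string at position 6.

Each string has the form n^{n+2} Y^{2n+2} W^{2n+1} g^{n}, where the shown terms are n = 2, 3, 4, 5.
For term 6, n = 7, so the run lengths are 9, 16, 15, 7.

nnnnnnnnnYYYYYYYYYYYYYYYYWWWWWWWWWWWWWWWggggggg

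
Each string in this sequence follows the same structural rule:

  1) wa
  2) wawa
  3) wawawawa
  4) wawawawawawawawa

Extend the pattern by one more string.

wawawawawawawawawawawawawawawawa

Every step duplicates the string.
So the next term is two copies of wawawawawawawawa.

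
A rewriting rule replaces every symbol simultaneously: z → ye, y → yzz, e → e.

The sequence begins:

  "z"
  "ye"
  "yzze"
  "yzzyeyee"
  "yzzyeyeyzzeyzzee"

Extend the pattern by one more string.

Replace each of the 16 characters of yzzyeyeyzzeyzzee in place — yzz ye ye yzz e yzz e yzz ye ye e yzz ye ye e e — and concatenate.

yzzyeyeyzzeyzzeyzzyeyeeyzzyeyeee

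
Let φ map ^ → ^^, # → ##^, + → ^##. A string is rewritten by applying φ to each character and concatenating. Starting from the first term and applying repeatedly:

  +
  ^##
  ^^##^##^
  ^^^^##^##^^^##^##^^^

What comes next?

Rewriting the 20 symbols of ^^^^##^##^^^##^##^^^ one by one yields ^^ ^^ ^^ ^^ ##^ ##^ ^^ ##^ ##^ ^^ ^^ ^^ ##^ ##^ ^^ ##^ ##^ ^^ ^^ ^^; concatenated:

^^^^^^^^##^##^^^##^##^^^^^^^##^##^^^##^##^^^^^^^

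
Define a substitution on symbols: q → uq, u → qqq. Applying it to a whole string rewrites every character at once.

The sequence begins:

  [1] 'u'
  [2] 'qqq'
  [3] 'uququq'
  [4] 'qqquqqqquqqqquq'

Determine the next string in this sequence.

Replace each of the 15 characters of qqquqqqquqqqquq in place — uq uq uq qqq uq uq uq uq qqq uq uq uq uq qqq uq — and concatenate.

uququqqqququququqqqququququqqqquq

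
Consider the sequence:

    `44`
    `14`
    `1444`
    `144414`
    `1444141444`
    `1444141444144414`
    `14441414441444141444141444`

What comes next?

144414144414441414441414441444141444144414

Each term (from the third on) is the previous term followed by the one before it: term 3 = 14·44 = 1444.
Continuing: 14441414441444141444141444 · 1444141444144414 gives term 8.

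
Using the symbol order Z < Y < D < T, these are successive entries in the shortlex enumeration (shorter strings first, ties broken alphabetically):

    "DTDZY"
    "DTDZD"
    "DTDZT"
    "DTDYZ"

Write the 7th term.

Advancing 3 positions from DTDYZ through DTDYZ → DTDYY → DTDYD reaches term 7.

DTDYT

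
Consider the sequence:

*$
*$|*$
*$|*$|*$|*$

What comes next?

*$|*$|*$|*$|*$|*$|*$|*$

s(k+1) = s(k)·|·s(k) — each term doubles the last with '|' between the halves.
So the next term is two copies of *$|*$|*$|*$ with '|' between the halves.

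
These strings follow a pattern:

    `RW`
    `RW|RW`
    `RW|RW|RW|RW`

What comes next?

Each string is two copies of the previous one joined by '|'.
So the next term is two copies of RW|RW|RW|RW with '|' between the halves.

RW|RW|RW|RW|RW|RW|RW|RW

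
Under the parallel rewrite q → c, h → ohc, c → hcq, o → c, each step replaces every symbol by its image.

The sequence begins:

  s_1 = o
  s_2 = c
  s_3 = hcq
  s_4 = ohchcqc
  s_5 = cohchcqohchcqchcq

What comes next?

Replace each of the 17 characters of cohchcqohchcqchcq in place — hcq c ohc hcq ohc hcq c c ohc hcq ohc hcq c hcq ohc hcq c — and concatenate.

hcqcohchcqohchcqccohchcqohchcqchcqohchcqc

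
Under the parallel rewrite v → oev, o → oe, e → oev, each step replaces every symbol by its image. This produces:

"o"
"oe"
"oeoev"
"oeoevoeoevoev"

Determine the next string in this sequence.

oeoevoeoevoevoeoevoeoevoevoeoevoev

φ(oeoevoeoevoev) expands symbol-by-symbol to oe oev oe oev oev oe oev oe oev oev oe oev oev; joining the 13 pieces gives the next term.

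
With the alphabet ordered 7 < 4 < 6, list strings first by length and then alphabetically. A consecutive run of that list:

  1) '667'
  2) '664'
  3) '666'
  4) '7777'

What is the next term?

7774

Find the rightmost character of 7777 below 6, bump it to the next letter, and reset everything to its right to 7.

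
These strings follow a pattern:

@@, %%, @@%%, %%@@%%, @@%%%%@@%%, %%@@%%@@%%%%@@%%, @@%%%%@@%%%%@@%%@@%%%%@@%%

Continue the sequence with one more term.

%%@@%%@@%%%%@@%%@@%%%%@@%%%%@@%%@@%%%%@@%%

From term 3 onward, concatenate the second-to-last term with the last: @@·%% = @@%%, %%·@@%% = %%@@%%, …
The next term joins %%@@%%@@%%%%@@%% and @@%%%%@@%%%%@@%%@@%%%%@@%%.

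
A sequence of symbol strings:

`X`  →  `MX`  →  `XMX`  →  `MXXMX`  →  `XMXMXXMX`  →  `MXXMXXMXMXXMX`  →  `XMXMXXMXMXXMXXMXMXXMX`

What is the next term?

MXXMXXMXMXXMXXMXMXXMXMXXMXXMXMXXMX

From term 3 onward, concatenate the second-to-last term with the last: X·MX = XMX, MX·XMX = MXXMX, …
The next term joins MXXMXXMXMXXMX and XMXMXXMXMXXMXXMXMXXMX.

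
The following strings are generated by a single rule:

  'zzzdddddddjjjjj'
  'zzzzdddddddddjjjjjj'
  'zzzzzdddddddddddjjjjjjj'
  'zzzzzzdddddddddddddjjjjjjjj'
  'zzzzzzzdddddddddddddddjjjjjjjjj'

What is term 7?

zzzzzzzzzdddddddddddddddddddjjjjjjjjjjj

The n-th term is n z's then 2n+1 d's then n+2 j's, where the shown terms are n = 3, 4, 5, 6, 7.
For term 7, n = 9, so the run lengths are 9, 19, 11.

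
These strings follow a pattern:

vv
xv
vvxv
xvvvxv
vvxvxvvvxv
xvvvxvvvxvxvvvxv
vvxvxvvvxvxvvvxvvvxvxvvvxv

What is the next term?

xvvvxvvvxvxvvvxvvvxvxvvvxvxvvvxvvvxvxvvvxv

From term 3 onward, concatenate the second-to-last term with the last: vv·xv = vvxv, xv·vvxv = xvvvxv, …
Continuing: xvvvxvvvxvxvvvxv · vvxvxvvvxvxvvvxvvvxvxvvvxv gives term 8.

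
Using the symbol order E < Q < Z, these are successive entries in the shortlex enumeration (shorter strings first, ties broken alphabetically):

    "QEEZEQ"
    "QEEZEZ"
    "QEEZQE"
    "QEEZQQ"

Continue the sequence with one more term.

QEEZQZ

The successor of QEEZQQ increments the rightmost position that isn't already Z and resets every position after it to E.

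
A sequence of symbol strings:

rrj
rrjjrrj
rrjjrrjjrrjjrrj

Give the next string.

Every step duplicates the string with 'j' between the halves.
So the next term is two copies of rrjjrrjjrrjjrrj with 'j' between the halves.

rrjjrrjjrrjjrrjjrrjjrrjjrrjjrrj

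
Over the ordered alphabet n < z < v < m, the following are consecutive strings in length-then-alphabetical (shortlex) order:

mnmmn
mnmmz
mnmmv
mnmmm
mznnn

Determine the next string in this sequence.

mznnz

The successor of mznnn increments the rightmost position that isn't already m and resets every position after it to n.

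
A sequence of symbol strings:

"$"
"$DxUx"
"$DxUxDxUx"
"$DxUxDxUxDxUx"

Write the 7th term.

$DxUxDxUxDxUxDxUxDxUxDxUx

Each term is the previous one with DxUx appended.
From $DxUxDxUxDxUx, 3 further steps: $DxUxDxUxDxUx → $DxUxDxUxDxUxDxUx → $DxUxDxUxDxUxDxUxDxUx → (answer).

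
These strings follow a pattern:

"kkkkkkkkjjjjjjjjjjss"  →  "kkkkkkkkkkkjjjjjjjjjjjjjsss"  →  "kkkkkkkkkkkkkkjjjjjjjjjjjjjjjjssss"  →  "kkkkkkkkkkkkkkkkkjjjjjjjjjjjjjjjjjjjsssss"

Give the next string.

kkkkkkkkkkkkkkkkkkkkjjjjjjjjjjjjjjjjjjjjjjssssss

Reading off run lengths: k runs 8, 11, 14, 17; j runs 10, 13, 16, 19; s runs 2, 3, 4, 5 — each is linear in n, where the shown terms are n = 3, 4, 5, 6.
At n = 7 the blocks have lengths 20, 22, 6.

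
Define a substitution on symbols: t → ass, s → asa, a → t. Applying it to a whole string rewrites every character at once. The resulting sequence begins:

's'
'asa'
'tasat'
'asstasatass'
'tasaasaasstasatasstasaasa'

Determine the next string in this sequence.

Applying the rule to each of the 25 symbols of tasaasaasstasatasstasaasa gives the pieces ass t asa t t asa t t asa asa ass t asa t ass t asa asa ass t asa t t asa t, which concatenate to the answer.

asstasattasattasaasaasstasatasstasaasaasstasattasat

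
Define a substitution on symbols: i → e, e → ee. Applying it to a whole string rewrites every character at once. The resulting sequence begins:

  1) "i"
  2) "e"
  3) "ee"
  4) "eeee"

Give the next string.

Rewriting each symbol of eeee: e→ee, e→ee, e→ee, e→ee, which concatenates to ee ee ee ee.

eeeeeeee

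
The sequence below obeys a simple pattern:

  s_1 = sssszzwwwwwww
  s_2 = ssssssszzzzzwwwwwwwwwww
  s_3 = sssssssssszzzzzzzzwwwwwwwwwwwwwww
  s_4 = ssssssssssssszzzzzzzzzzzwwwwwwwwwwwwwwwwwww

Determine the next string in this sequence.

sssssssssssssssszzzzzzzzzzzzzzwwwwwwwwwwwwwwwwwwwwwww

Term n consists of 3n+1 s's, followed by 3n-1 z's, followed by 4n+3 w's (n = 1, 2, …).
For the next term, n = 5, so the run lengths are 16, 14, 23.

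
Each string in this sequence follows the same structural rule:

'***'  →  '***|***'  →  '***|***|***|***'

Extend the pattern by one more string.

Each string is two copies of the previous one joined by '|'.
One more doubling of ***|***|***|*** gives the answer.

***|***|***|***|***|***|***|***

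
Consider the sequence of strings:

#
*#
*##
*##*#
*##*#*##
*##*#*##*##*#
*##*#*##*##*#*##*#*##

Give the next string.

*##*#*##*##*#*##*#*##*##*#*##*##*#

From term 3 onward, concatenate the last term with the second-to-last: *#·# = *##, *##·*# = *##*#, …
The next term joins *##*#*##*##*#*##*#*## and *##*#*##*##*#.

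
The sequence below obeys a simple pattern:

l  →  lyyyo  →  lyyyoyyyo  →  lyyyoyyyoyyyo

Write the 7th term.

Each term is the previous one with yyyo appended.
From lyyyoyyyoyyyo, 3 further steps: lyyyoyyyoyyyo → lyyyoyyyoyyyoyyyo → lyyyoyyyoyyyoyyyoyyyo → (answer).

lyyyoyyyoyyyoyyyoyyyoyyyo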